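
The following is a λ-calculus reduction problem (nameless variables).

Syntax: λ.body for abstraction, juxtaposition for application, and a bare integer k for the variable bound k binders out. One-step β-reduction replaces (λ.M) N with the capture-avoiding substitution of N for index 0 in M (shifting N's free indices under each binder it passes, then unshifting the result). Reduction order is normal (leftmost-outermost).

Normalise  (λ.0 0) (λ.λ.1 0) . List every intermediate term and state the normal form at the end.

Answer: normal form = λ.λ.1 0  (in 3 steps)

Reduction:
  start: (λ.0 0) (λ.λ.1 0)
  [1] (λ.λ.1 0) (λ.λ.1 0)
  [2] λ.(λ.λ.1 0) 0
  [3] λ.λ.1 0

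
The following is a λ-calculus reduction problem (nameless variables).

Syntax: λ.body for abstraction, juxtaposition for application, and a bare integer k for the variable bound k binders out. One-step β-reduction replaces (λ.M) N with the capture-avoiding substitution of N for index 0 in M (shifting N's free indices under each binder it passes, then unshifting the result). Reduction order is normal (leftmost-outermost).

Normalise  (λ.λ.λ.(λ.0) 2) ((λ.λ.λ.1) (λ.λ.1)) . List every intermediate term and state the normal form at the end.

  start: (λ.λ.λ.(λ.0) 2) ((λ.λ.λ.1) (λ.λ.1))
  →1  λ.λ.(λ.0) ((λ.λ.λ.1) (λ.λ.1))
  →2  λ.λ.(λ.λ.λ.1) (λ.λ.1)
  →3  λ.λ.λ.λ.1

Answer: normal form = λ.λ.λ.λ.1  (in 3 steps)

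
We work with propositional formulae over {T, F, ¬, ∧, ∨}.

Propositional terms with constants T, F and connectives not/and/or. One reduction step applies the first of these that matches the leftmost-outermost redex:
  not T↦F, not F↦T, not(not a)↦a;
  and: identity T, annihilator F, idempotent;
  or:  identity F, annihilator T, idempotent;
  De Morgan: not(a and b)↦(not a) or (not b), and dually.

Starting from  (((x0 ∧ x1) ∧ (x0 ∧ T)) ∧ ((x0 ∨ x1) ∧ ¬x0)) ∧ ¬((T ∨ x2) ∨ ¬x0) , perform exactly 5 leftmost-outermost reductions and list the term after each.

Answer: after 5 steps: (((x0 ∧ x1) ∧ x0) ∧ ((x0 ∨ x1) ∧ ¬x0)) ∧ (F ∧ ¬¬x0)

Working:
  start: (((x0 ∧ x1) ∧ (x0 ∧ T)) ∧ ((x0 ∨ x1) ∧ ¬x0)) ∧ ¬((T ∨ x2) ∨ ¬x0)
  [1] (((x0 ∧ x1) ∧ x0) ∧ ((x0 ∨ x1) ∧ ¬x0)) ∧ ¬((T ∨ x2) ∨ ¬x0)
  [2] (((x0 ∧ x1) ∧ x0) ∧ ((x0 ∨ x1) ∧ ¬x0)) ∧ (¬(T ∨ x2) ∧ ¬¬x0)
  [3] (((x0 ∧ x1) ∧ x0) ∧ ((x0 ∨ x1) ∧ ¬x0)) ∧ ((¬T ∧ ¬x2) ∧ ¬¬x0)
  [4] (((x0 ∧ x1) ∧ x0) ∧ ((x0 ∨ x1) ∧ ¬x0)) ∧ ((F ∧ ¬x2) ∧ ¬¬x0)
  [5] (((x0 ∧ x1) ∧ x0) ∧ ((x0 ∨ x1) ∧ ¬x0)) ∧ (F ∧ ¬¬x0)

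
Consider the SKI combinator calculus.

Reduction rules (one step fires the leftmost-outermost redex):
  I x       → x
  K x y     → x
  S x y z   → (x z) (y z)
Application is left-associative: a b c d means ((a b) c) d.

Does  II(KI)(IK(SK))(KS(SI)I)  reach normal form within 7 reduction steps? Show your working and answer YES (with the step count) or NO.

Answer: YES — reaches normal form SI in 5 ≤ 7 steps

Reduction:
  start: II(KI)(IK(SK))(KS(SI)I)
  →1  I(KI)(IK(SK))(KS(SI)I)
  →2  KI(IK(SK))(KS(SI)I)
  →3  I(KS(SI)I)
  →4  KS(SI)I
  →5  SI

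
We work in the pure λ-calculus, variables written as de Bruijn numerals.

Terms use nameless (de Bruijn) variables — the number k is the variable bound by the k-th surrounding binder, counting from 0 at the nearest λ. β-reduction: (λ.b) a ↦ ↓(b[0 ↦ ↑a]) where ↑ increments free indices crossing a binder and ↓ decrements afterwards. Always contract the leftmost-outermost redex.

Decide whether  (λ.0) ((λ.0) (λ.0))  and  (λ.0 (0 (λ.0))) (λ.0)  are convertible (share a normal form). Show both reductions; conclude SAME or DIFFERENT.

Answer: SAME — A ⇓ λ.0, B ⇓ λ.0

Reduction:
Term A:
  start: (λ.0) ((λ.0) (λ.0))
  →1  (λ.0) (λ.0)
  →2  λ.0

Term B:
  start: (λ.0 (0 (λ.0))) (λ.0)
  →1  (λ.0) ((λ.0) (λ.0))
  →2  (λ.0) (λ.0)
  →3  λ.0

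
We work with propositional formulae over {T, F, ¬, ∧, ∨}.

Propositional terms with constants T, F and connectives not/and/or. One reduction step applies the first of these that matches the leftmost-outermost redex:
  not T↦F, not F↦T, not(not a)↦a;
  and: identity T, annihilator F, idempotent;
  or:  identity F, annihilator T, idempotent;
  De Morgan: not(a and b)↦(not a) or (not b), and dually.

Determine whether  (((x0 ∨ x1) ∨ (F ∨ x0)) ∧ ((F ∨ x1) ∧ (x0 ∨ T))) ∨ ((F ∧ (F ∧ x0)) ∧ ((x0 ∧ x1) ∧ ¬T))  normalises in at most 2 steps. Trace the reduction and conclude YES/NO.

Answer: NO — after 2 steps the term is (((x0 ∨ x1) ∨ x0) ∧ (x1 ∧ (x0 ∨ T))) ∨ ((F ∧ (F ∧ x0)) ∧ ((x0 ∧ x1) ∧ ¬T)), not yet normal

Derivation:
  start: (((x0 ∨ x1) ∨ (F ∨ x0)) ∧ ((F ∨ x1) ∧ (x0 ∨ T))) ∨ ((F ∧ (F ∧ x0)) ∧ ((x0 ∧ x1) ∧ ¬T))
  step 1: (((x0 ∨ x1) ∨ x0) ∧ ((F ∨ x1) ∧ (x0 ∨ T))) ∨ ((F ∧ (F ∧ x0)) ∧ ((x0 ∧ x1) ∧ ¬T))
  step 2: (((x0 ∨ x1) ∨ x0) ∧ (x1 ∧ (x0 ∨ T))) ∨ ((F ∧ (F ∧ x0)) ∧ ((x0 ∧ x1) ∧ ¬T))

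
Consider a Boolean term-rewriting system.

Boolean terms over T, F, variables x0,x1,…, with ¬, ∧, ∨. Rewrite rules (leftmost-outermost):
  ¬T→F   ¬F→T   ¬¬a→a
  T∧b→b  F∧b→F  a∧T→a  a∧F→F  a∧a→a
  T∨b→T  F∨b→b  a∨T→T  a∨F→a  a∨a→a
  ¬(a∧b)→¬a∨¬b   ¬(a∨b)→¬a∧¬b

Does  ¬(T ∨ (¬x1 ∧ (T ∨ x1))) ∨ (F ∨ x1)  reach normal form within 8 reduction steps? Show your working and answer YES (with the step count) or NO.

Answer: YES — reaches normal form x1 in 5 ≤ 8 steps

Derivation:
  start: ¬(T ∨ (¬x1 ∧ (T ∨ x1))) ∨ (F ∨ x1)
  [1] (¬T ∧ ¬(¬x1 ∧ (T ∨ x1))) ∨ (F ∨ x1)
  [2] (F ∧ ¬(¬x1 ∧ (T ∨ x1))) ∨ (F ∨ x1)
  [3] F ∨ (F ∨ x1)
  [4] F ∨ x1
  [5] x1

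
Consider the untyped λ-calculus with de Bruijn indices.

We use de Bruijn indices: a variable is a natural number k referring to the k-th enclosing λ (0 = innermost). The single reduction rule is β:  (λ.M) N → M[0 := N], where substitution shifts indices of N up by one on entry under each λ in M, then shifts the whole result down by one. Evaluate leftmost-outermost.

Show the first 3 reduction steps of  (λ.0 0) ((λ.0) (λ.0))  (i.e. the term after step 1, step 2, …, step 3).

  start: (λ.0 0) ((λ.0) (λ.0))
  step 1: (λ.0) (λ.0) ((λ.0) (λ.0))
  step 2: (λ.0) ((λ.0) (λ.0))
  step 3: (λ.0) (λ.0)

Answer: after 3 steps: (λ.0) (λ.0)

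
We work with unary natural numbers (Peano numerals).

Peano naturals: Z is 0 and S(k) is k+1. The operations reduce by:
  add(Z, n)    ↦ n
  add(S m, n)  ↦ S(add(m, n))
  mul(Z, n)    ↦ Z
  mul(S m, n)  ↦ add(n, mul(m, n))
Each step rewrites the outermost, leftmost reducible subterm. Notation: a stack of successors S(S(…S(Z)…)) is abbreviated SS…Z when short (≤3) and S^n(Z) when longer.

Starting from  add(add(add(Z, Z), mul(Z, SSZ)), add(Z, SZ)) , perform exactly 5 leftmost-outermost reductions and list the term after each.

  start: add(add(add(Z, Z), mul(Z, SSZ)), add(Z, SZ))
  step 1: add(add(Z, mul(Z, SSZ)), add(Z, SZ))
  step 2: add(mul(Z, SSZ), add(Z, SZ))
  step 3: add(Z, add(Z, SZ))
  step 4: add(Z, SZ)
  step 5: SZ

Answer: after 5 steps: SZ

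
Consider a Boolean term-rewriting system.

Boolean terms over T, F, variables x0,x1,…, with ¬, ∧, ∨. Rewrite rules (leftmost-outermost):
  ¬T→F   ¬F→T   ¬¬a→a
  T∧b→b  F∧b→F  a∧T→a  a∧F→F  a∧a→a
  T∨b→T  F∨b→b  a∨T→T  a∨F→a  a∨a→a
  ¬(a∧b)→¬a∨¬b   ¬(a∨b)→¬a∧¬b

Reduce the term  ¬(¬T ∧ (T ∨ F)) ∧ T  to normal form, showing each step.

Answer: normal form = T  (in 4 steps)

Reduction:
  start: ¬(¬T ∧ (T ∨ F)) ∧ T
  [1] ¬(¬T ∧ (T ∨ F))
  [2] ¬¬T ∨ ¬(T ∨ F)
  [3] T ∨ ¬(T ∨ F)
  [4] T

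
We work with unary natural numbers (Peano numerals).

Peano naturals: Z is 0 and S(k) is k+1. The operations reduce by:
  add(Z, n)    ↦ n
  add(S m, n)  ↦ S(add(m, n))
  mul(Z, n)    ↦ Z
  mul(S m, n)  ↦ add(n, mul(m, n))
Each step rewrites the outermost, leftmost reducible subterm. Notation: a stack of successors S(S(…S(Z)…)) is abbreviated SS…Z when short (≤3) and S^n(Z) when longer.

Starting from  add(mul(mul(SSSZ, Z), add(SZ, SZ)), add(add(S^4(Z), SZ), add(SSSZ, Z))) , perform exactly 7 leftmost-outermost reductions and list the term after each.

  start: add(mul(mul(SSSZ, Z), add(SZ, SZ)), add(add(S^4(Z), SZ), add(SSSZ, Z)))
  step 1: add(mul(add(Z, mul(SSZ, Z)), add(SZ, SZ)), add(add(S^4(Z), SZ), add(SSSZ, Z)))
  step 2: add(mul(mul(SSZ, Z), add(SZ, SZ)), add(add(S^4(Z), SZ), add(SSSZ, Z)))
  step 3: add(mul(add(Z, mul(SZ, Z)), add(SZ, SZ)), add(add(S^4(Z), SZ), add(SSSZ, Z)))
  step 4: add(mul(mul(SZ, Z), add(SZ, SZ)), add(add(S^4(Z), SZ), add(SSSZ, Z)))
  step 5: add(mul(add(Z, mul(Z, Z)), add(SZ, SZ)), add(add(S^4(Z), SZ), add(SSSZ, Z)))
  step 6: add(mul(mul(Z, Z), add(SZ, SZ)), add(add(S^4(Z), SZ), add(SSSZ, Z)))
  step 7: add(mul(Z, add(SZ, SZ)), add(add(S^4(Z), SZ), add(SSSZ, Z)))

Answer: after 7 steps: add(mul(Z, add(SZ, SZ)), add(add(S^4(Z), SZ), add(SSSZ, Z)))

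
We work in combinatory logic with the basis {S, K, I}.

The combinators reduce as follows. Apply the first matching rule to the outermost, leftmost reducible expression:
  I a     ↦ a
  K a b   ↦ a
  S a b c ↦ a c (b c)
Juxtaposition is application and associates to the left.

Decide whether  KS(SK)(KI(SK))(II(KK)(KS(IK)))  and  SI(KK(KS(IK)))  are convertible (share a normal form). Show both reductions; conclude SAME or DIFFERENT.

Term A:
  start: KS(SK)(KI(SK))(II(KK)(KS(IK)))
  step 1: S(KI(SK))(II(KK)(KS(IK)))
  step 2: SI(II(KK)(KS(IK)))
  step 3: SI(I(KK)(KS(IK)))
  step 4: SI(KK(KS(IK)))
  step 5: SIK

Term B:
  start: SI(KK(KS(IK)))
  step 1: SIK

Answer: SAME — A ⇓ SIK, B ⇓ SIK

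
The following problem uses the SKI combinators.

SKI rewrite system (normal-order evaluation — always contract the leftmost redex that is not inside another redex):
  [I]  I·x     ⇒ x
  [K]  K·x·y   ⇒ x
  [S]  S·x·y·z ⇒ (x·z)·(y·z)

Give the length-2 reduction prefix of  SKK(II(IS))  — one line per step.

Answer: after 2 steps: II(IS)

Reduction:
  start: SKK(II(IS))
  →1  K(II(IS))(K(II(IS)))
  →2  II(IS)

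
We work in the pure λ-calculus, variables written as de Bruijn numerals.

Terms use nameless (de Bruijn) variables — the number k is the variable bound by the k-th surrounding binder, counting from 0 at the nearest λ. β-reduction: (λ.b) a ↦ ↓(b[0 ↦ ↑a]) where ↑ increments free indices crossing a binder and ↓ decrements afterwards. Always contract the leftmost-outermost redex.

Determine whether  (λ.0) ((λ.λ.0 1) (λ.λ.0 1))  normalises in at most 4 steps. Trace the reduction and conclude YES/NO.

  start: (λ.0) ((λ.λ.0 1) (λ.λ.0 1))
  step 1: (λ.λ.0 1) (λ.λ.0 1)
  step 2: λ.0 (λ.λ.0 1)

Answer: YES — reaches normal form λ.0 (λ.λ.0 1) in 2 ≤ 4 steps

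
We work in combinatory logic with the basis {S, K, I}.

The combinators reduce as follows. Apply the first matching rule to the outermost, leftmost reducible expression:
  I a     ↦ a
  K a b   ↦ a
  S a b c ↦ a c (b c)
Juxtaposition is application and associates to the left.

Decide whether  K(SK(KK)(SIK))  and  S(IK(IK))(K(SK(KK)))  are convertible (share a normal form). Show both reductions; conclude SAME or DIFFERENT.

Term A:
  start: K(SK(KK)(SIK))
  [1] K(K(SIK)(KK(SIK)))
  [2] K(SIK)

Term B:
  start: S(IK(IK))(K(SK(KK)))
  [1] S(K(IK))(K(SK(KK)))
  [2] S(KK)(K(SK(KK)))

Answer: DIFFERENT — A ⇓ K(SIK), B ⇓ S(KK)(K(SK(KK)))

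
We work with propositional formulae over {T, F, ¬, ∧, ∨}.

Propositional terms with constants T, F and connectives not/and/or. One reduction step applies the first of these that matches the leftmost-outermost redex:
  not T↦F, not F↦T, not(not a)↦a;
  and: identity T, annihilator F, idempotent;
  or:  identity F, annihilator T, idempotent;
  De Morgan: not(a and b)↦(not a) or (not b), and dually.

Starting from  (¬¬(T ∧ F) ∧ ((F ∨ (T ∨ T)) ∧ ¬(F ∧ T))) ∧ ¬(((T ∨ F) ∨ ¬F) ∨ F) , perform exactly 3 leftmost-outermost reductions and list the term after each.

Answer: after 3 steps: F ∧ ¬(((T ∨ F) ∨ ¬F) ∨ F)

Working:
  start: (¬¬(T ∧ F) ∧ ((F ∨ (T ∨ T)) ∧ ¬(F ∧ T))) ∧ ¬(((T ∨ F) ∨ ¬F) ∨ F)
  step 1: ((T ∧ F) ∧ ((F ∨ (T ∨ T)) ∧ ¬(F ∧ T))) ∧ ¬(((T ∨ F) ∨ ¬F) ∨ F)
  step 2: (F ∧ ((F ∨ (T ∨ T)) ∧ ¬(F ∧ T))) ∧ ¬(((T ∨ F) ∨ ¬F) ∨ F)
  step 3: F ∧ ¬(((T ∨ F) ∨ ¬F) ∨ F)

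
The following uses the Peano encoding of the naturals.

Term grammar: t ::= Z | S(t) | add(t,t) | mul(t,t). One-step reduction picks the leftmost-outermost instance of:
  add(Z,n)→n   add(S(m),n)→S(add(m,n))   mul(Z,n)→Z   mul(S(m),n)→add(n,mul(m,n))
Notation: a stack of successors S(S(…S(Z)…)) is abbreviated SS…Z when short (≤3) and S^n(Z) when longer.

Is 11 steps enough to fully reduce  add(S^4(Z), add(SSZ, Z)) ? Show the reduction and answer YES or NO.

  start: add(S^4(Z), add(SSZ, Z))
  [1] S(add(SSSZ, add(SSZ, Z)))
  [2] S(S(add(SSZ, add(SSZ, Z))))
  [3] S(S(S(add(SZ, add(SSZ, Z)))))
  [4] S(S(S(S(add(Z, add(SSZ, Z))))))
  [5] S(S(S(S(add(SSZ, Z)))))
  [6] S(S(S(S(S(add(SZ, Z))))))
  [7] S(S(S(S(S(S(add(Z, Z)))))))
  [8] S^6(Z)

Answer: YES — reaches normal form S^6(Z) in 8 ≤ 11 steps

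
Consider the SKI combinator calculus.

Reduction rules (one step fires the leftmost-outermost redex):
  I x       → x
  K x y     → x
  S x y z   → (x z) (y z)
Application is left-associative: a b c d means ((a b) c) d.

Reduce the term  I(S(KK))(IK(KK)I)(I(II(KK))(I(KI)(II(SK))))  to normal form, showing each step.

  start: I(S(KK))(IK(KK)I)(I(II(KK))(I(KI)(II(SK))))
  step 1: S(KK)(IK(KK)I)(I(II(KK))(I(KI)(II(SK))))
  step 2: KK(I(II(KK))(I(KI)(II(SK))))(IK(KK)I(I(II(KK))(I(KI)(II(SK)))))
  step 3: K(IK(KK)I(I(II(KK))(I(KI)(II(SK)))))
  step 4: K(K(KK)I(I(II(KK))(I(KI)(II(SK)))))
  step 5: K(KK(I(II(KK))(I(KI)(II(SK)))))
  step 6: KK

Answer: normal form = KK  (in 6 steps)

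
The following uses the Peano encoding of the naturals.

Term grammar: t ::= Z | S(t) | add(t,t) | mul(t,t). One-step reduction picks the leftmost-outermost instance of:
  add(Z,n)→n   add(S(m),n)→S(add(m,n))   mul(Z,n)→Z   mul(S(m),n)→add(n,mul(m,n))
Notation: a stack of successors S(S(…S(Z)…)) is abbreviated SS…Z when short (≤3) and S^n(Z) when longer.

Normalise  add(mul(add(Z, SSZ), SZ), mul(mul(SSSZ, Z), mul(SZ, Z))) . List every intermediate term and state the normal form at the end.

  start: add(mul(add(Z, SSZ), SZ), mul(mul(SSSZ, Z), mul(SZ, Z)))
  [1] add(mul(SSZ, SZ), mul(mul(SSSZ, Z), mul(SZ, Z)))
  [2] add(add(SZ, mul(SZ, SZ)), mul(mul(SSSZ, Z), mul(SZ, Z)))
  [3] add(S(add(Z, mul(SZ, SZ))), mul(mul(SSSZ, Z), mul(SZ, Z)))
  [4] S(add(add(Z, mul(SZ, SZ)), mul(mul(SSSZ, Z), mul(SZ, Z))))
  [5] S(add(mul(SZ, SZ), mul(mul(SSSZ, Z), mul(SZ, Z))))
  [6] S(add(add(SZ, mul(Z, SZ)), mul(mul(SSSZ, Z), mul(SZ, Z))))
  [7] S(add(S(add(Z, mul(Z, SZ))), mul(mul(SSSZ, Z), mul(SZ, Z))))
  [8] S(S(add(add(Z, mul(Z, SZ)), mul(mul(SSSZ, Z), mul(SZ, Z)))))
  [9] S(S(add(mul(Z, SZ), mul(mul(SSSZ, Z), mul(SZ, Z)))))
  [10] S(S(add(Z, mul(mul(SSSZ, Z), mul(SZ, Z)))))
  [11] S(S(mul(mul(SSSZ, Z), mul(SZ, Z))))
  [12] S(S(mul(add(Z, mul(SSZ, Z)), mul(SZ, Z))))
  [13] S(S(mul(mul(SSZ, Z), mul(SZ, Z))))
  [14] S(S(mul(add(Z, mul(SZ, Z)), mul(SZ, Z))))
  [15] S(S(mul(mul(SZ, Z), mul(SZ, Z))))
  [16] S(S(mul(add(Z, mul(Z, Z)), mul(SZ, Z))))
  [17] S(S(mul(mul(Z, Z), mul(SZ, Z))))
  [18] S(S(mul(Z, mul(SZ, Z))))
  [19] SSZ

Answer: normal form = SSZ  (in 19 steps)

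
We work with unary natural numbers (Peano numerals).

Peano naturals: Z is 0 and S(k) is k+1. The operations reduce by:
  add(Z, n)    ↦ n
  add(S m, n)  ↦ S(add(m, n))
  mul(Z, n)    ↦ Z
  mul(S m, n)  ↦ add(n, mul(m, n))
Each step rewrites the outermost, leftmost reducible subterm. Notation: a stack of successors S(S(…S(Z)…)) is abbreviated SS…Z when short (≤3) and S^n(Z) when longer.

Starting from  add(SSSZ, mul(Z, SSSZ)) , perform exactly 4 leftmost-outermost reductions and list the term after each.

  start: add(SSSZ, mul(Z, SSSZ))
  [1] S(add(SSZ, mul(Z, SSSZ)))
  [2] S(S(add(SZ, mul(Z, SSSZ))))
  [3] S(S(S(add(Z, mul(Z, SSSZ)))))
  [4] S(S(S(mul(Z, SSSZ))))

Answer: after 4 steps: S(S(S(mul(Z, SSSZ))))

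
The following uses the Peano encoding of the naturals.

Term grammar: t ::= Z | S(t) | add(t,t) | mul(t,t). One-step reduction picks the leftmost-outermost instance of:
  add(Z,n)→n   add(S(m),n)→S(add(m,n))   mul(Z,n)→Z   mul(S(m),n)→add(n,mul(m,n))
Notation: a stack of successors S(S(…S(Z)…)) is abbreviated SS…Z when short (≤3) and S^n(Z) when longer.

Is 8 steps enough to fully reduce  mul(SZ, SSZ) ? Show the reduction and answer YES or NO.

Answer: YES — reaches normal form SSZ in 5 ≤ 8 steps

Derivation:
  start: mul(SZ, SSZ)
  step 1: add(SSZ, mul(Z, SSZ))
  step 2: S(add(SZ, mul(Z, SSZ)))
  step 3: S(S(add(Z, mul(Z, SSZ))))
  step 4: S(S(mul(Z, SSZ)))
  step 5: SSZ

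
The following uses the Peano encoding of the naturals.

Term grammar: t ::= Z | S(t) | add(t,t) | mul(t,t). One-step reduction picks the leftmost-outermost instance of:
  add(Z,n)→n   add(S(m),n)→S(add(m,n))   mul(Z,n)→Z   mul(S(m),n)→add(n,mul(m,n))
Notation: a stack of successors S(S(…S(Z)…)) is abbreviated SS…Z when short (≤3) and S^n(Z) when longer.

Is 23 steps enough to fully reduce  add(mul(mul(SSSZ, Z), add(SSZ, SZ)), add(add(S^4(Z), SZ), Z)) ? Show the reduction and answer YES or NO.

  start: add(mul(mul(SSSZ, Z), add(SSZ, SZ)), add(add(S^4(Z), SZ), Z))
  [1] add(mul(add(Z, mul(SSZ, Z)), add(SSZ, SZ)), add(add(S^4(Z), SZ), Z))
  [2] add(mul(mul(SSZ, Z), add(SSZ, SZ)), add(add(S^4(Z), SZ), Z))
  [3] add(mul(add(Z, mul(SZ, Z)), add(SSZ, SZ)), add(add(S^4(Z), SZ), Z))
  [4] add(mul(mul(SZ, Z), add(SSZ, SZ)), add(add(S^4(Z), SZ), Z))
  [5] add(mul(add(Z, mul(Z, Z)), add(SSZ, SZ)), add(add(S^4(Z), SZ), Z))
  [6] add(mul(mul(Z, Z), add(SSZ, SZ)), add(add(S^4(Z), SZ), Z))
  [7] add(mul(Z, add(SSZ, SZ)), add(add(S^4(Z), SZ), Z))
  [8] add(Z, add(add(S^4(Z), SZ), Z))
  [9] add(add(S^4(Z), SZ), Z)
  [10] add(S(add(SSSZ, SZ)), Z)
  [11] S(add(add(SSSZ, SZ), Z))
  [12] S(add(S(add(SSZ, SZ)), Z))
  [13] S(S(add(add(SSZ, SZ), Z)))
  [14] S(S(add(S(add(SZ, SZ)), Z)))
  [15] S(S(S(add(add(SZ, SZ), Z))))
  [16] S(S(S(add(S(add(Z, SZ)), Z))))
  [17] S(S(S(S(add(add(Z, SZ), Z)))))
  [18] S(S(S(S(add(SZ, Z)))))
  [19] S(S(S(S(S(add(Z, Z))))))
  [20] S^5(Z)

Answer: YES — reaches normal form S^5(Z) in 20 ≤ 23 steps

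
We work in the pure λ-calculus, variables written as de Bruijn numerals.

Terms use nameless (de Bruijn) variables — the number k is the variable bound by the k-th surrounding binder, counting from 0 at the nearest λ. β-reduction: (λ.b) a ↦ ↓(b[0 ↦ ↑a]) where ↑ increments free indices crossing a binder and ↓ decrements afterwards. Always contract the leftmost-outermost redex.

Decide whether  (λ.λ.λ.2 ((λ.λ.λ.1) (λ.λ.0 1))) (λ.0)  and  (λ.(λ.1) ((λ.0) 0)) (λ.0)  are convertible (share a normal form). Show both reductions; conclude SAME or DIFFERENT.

Answer: DIFFERENT — A ⇓ λ.λ.λ.λ.1, B ⇓ λ.0

Working:
Term A:
  start: (λ.λ.λ.2 ((λ.λ.λ.1) (λ.λ.0 1))) (λ.0)
  →1  λ.λ.(λ.0) ((λ.λ.λ.1) (λ.λ.0 1))
  →2  λ.λ.(λ.λ.λ.1) (λ.λ.0 1)
  →3  λ.λ.λ.λ.1

Term B:
  start: (λ.(λ.1) ((λ.0) 0)) (λ.0)
  →1  (λ.λ.0) ((λ.0) (λ.0))
  →2  λ.0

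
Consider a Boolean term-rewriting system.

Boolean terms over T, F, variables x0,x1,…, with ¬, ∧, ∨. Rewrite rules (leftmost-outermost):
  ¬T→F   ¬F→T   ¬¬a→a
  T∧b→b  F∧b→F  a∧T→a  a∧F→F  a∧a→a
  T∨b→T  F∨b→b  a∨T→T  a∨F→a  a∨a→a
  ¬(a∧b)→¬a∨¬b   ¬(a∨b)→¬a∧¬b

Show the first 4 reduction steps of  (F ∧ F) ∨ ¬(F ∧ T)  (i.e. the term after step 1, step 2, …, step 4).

Answer: after 4 steps: T ∨ ¬T

Working:
  start: (F ∧ F) ∨ ¬(F ∧ T)
  [1] F ∨ ¬(F ∧ T)
  [2] ¬(F ∧ T)
  [3] ¬F ∨ ¬T
  [4] T ∨ ¬T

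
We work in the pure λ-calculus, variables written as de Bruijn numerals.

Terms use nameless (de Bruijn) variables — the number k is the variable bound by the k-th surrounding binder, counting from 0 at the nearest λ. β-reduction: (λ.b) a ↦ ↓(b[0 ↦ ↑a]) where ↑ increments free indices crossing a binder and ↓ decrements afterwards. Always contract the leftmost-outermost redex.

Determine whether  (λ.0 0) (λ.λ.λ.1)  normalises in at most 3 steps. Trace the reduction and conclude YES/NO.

  start: (λ.0 0) (λ.λ.λ.1)
  step 1: (λ.λ.λ.1) (λ.λ.λ.1)
  step 2: λ.λ.1

Answer: YES — reaches normal form λ.λ.1 in 2 ≤ 3 steps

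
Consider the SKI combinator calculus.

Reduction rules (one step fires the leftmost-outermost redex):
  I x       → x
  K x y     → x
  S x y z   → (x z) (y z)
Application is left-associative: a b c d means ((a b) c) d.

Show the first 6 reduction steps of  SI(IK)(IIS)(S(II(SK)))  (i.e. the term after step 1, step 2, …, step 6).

  start: SI(IK)(IIS)(S(II(SK)))
  →1  I(IIS)(IK(IIS))(S(II(SK)))
  →2  IIS(IK(IIS))(S(II(SK)))
  →3  IS(IK(IIS))(S(II(SK)))
  →4  S(IK(IIS))(S(II(SK)))
  →5  S(K(IIS))(S(II(SK)))
  →6  S(K(IS))(S(II(SK)))

Answer: after 6 steps: S(K(IS))(S(II(SK)))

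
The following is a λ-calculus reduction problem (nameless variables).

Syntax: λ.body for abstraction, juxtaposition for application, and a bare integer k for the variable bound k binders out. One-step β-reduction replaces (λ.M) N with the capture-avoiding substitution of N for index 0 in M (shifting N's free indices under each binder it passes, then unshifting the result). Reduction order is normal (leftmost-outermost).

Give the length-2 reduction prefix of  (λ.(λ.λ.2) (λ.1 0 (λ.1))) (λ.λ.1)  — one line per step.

  start: (λ.(λ.λ.2) (λ.1 0 (λ.1))) (λ.λ.1)
  →1  (λ.λ.λ.λ.1) (λ.(λ.λ.1) 0 (λ.1))
  →2  λ.λ.λ.1

Answer: after 2 steps: λ.λ.λ.1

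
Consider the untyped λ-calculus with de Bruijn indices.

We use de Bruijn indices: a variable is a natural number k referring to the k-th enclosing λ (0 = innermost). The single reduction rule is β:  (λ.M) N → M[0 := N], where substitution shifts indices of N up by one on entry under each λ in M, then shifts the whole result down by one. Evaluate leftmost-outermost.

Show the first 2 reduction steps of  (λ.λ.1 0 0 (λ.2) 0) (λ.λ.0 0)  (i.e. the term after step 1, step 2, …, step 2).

  start: (λ.λ.1 0 0 (λ.2) 0) (λ.λ.0 0)
  step 1: λ.(λ.λ.0 0) 0 0 (λ.λ.λ.0 0) 0
  step 2: λ.(λ.0 0) 0 (λ.λ.λ.0 0) 0

Answer: after 2 steps: λ.(λ.0 0) 0 (λ.λ.λ.0 0) 0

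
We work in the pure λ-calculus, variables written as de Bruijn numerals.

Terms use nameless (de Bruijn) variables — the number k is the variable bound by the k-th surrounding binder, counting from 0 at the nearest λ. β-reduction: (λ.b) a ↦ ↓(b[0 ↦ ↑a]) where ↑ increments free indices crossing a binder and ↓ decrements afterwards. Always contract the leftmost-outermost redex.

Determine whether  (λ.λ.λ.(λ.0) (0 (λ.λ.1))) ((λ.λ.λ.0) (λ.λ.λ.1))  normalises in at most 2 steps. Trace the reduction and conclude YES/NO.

  start: (λ.λ.λ.(λ.0) (0 (λ.λ.1))) ((λ.λ.λ.0) (λ.λ.λ.1))
  step 1: λ.λ.(λ.0) (0 (λ.λ.1))
  step 2: λ.λ.0 (λ.λ.1)

Answer: YES — reaches normal form λ.λ.0 (λ.λ.1) in 2 ≤ 2 steps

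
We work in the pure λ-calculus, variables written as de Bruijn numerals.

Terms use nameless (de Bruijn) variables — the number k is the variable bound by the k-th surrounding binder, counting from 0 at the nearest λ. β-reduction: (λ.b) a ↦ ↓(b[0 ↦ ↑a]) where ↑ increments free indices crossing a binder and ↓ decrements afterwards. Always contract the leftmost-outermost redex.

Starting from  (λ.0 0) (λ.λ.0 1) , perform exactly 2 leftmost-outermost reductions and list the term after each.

Answer: after 2 steps: λ.0 (λ.λ.0 1)

Reduction:
  start: (λ.0 0) (λ.λ.0 1)
  →1  (λ.λ.0 1) (λ.λ.0 1)
  →2  λ.0 (λ.λ.0 1)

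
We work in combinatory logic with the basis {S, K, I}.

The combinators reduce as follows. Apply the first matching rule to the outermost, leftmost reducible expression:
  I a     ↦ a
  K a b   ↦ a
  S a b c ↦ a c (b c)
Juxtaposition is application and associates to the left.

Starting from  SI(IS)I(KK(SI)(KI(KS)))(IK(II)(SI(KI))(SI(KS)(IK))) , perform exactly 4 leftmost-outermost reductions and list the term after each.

  start: SI(IS)I(KK(SI)(KI(KS)))(IK(II)(SI(KI))(SI(KS)(IK)))
  →1  II(ISI)(KK(SI)(KI(KS)))(IK(II)(SI(KI))(SI(KS)(IK)))
  →2  I(ISI)(KK(SI)(KI(KS)))(IK(II)(SI(KI))(SI(KS)(IK)))
  →3  ISI(KK(SI)(KI(KS)))(IK(II)(SI(KI))(SI(KS)(IK)))
  →4  SI(KK(SI)(KI(KS)))(IK(II)(SI(KI))(SI(KS)(IK)))

Answer: after 4 steps: SI(KK(SI)(KI(KS)))(IK(II)(SI(KI))(SI(KS)(IK)))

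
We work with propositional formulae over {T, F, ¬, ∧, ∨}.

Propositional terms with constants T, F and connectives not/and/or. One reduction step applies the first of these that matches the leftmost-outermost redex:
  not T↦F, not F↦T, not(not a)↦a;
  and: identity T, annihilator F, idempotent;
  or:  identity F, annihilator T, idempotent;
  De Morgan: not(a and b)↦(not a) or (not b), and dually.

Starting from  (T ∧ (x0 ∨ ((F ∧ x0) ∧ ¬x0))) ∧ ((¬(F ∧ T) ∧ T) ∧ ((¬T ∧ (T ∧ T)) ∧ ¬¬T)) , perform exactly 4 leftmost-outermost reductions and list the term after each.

  start: (T ∧ (x0 ∨ ((F ∧ x0) ∧ ¬x0))) ∧ ((¬(F ∧ T) ∧ T) ∧ ((¬T ∧ (T ∧ T)) ∧ ¬¬T))
  [1] (x0 ∨ ((F ∧ x0) ∧ ¬x0)) ∧ ((¬(F ∧ T) ∧ T) ∧ ((¬T ∧ (T ∧ T)) ∧ ¬¬T))
  [2] (x0 ∨ (F ∧ ¬x0)) ∧ ((¬(F ∧ T) ∧ T) ∧ ((¬T ∧ (T ∧ T)) ∧ ¬¬T))
  [3] (x0 ∨ F) ∧ ((¬(F ∧ T) ∧ T) ∧ ((¬T ∧ (T ∧ T)) ∧ ¬¬T))
  [4] x0 ∧ ((¬(F ∧ T) ∧ T) ∧ ((¬T ∧ (T ∧ T)) ∧ ¬¬T))

Answer: after 4 steps: x0 ∧ ((¬(F ∧ T) ∧ T) ∧ ((¬T ∧ (T ∧ T)) ∧ ¬¬T))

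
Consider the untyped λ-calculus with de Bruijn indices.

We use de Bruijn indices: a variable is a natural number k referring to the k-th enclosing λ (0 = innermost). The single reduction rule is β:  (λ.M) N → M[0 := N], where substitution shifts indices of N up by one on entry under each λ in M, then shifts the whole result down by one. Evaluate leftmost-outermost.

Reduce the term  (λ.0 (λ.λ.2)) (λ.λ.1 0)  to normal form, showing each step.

Answer: normal form = λ.λ.λ.λ.1 0  (in 3 steps)

Working:
  start: (λ.0 (λ.λ.2)) (λ.λ.1 0)
  →1  (λ.λ.1 0) (λ.λ.λ.λ.1 0)
  →2  λ.(λ.λ.λ.λ.1 0) 0
  →3  λ.λ.λ.λ.1 0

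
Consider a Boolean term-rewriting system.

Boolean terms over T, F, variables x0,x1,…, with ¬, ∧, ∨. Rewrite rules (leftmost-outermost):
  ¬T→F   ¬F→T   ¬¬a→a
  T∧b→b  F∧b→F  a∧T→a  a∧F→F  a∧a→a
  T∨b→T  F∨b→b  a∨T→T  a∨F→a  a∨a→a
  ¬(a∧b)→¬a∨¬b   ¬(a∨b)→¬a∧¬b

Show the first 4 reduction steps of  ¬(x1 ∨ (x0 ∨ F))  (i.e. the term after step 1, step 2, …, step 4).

  start: ¬(x1 ∨ (x0 ∨ F))
  [1] ¬x1 ∧ ¬(x0 ∨ F)
  [2] ¬x1 ∧ (¬x0 ∧ ¬F)
  [3] ¬x1 ∧ (¬x0 ∧ T)
  [4] ¬x1 ∧ ¬x0

Answer: after 4 steps: ¬x1 ∧ ¬x0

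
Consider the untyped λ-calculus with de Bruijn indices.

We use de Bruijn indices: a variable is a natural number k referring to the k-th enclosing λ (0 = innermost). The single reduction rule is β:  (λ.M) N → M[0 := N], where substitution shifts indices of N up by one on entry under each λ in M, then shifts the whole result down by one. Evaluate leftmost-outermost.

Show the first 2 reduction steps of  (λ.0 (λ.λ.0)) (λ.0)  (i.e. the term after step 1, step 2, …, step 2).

Answer: after 2 steps: λ.λ.0

Derivation:
  start: (λ.0 (λ.λ.0)) (λ.0)
  →1  (λ.0) (λ.λ.0)
  →2  λ.λ.0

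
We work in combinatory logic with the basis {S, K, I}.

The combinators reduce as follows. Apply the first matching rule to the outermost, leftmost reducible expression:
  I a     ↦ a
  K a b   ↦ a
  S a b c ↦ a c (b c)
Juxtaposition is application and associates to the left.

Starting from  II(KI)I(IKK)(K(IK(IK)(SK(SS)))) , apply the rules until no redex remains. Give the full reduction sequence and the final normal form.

  start: II(KI)I(IKK)(K(IK(IK)(SK(SS))))
  [1] I(KI)I(IKK)(K(IK(IK)(SK(SS))))
  [2] KII(IKK)(K(IK(IK)(SK(SS))))
  [3] I(IKK)(K(IK(IK)(SK(SS))))
  [4] IKK(K(IK(IK)(SK(SS))))
  [5] KK(K(IK(IK)(SK(SS))))
  [6] K

Answer: normal form = K  (in 6 steps)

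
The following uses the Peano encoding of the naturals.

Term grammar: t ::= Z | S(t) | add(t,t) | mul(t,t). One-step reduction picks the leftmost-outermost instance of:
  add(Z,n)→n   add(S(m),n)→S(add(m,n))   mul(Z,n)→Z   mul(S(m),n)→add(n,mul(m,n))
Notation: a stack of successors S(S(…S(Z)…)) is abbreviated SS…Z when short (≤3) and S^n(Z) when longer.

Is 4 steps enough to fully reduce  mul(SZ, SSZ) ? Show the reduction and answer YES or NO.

Answer: NO — after 4 steps the term is S(S(mul(Z, SSZ))), not yet normal

Reduction:
  start: mul(SZ, SSZ)
  →1  add(SSZ, mul(Z, SSZ))
  →2  S(add(SZ, mul(Z, SSZ)))
  →3  S(S(add(Z, mul(Z, SSZ))))
  →4  S(S(mul(Z, SSZ)))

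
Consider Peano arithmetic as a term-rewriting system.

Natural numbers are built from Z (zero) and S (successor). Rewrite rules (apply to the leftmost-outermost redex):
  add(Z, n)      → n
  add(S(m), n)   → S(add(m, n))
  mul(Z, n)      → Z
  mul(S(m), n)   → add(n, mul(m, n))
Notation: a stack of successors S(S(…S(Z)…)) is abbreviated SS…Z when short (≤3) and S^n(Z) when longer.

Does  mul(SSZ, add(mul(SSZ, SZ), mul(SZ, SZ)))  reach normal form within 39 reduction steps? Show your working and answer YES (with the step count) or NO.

Answer: YES — reaches normal form S^6(Z) in 39 ≤ 39 steps

Reduction:
  start: mul(SSZ, add(mul(SSZ, SZ), mul(SZ, SZ)))
  [1] add(add(mul(SSZ, SZ), mul(SZ, SZ)), mul(SZ, add(mul(SSZ, SZ), mul(SZ, SZ))))
  [2] add(add(add(SZ, mul(SZ, SZ)), mul(SZ, SZ)), mul(SZ, add(mul(SSZ, SZ), mul(SZ, SZ))))
  [3] add(add(S(add(Z, mul(SZ, SZ))), mul(SZ, SZ)), mul(SZ, add(mul(SSZ, SZ), mul(SZ, SZ))))
  [4] add(S(add(add(Z, mul(SZ, SZ)), mul(SZ, SZ))), mul(SZ, add(mul(SSZ, SZ), mul(SZ, SZ))))
  [5] S(add(add(add(Z, mul(SZ, SZ)), mul(SZ, SZ)), mul(SZ, add(mul(SSZ, SZ), mul(SZ, SZ)))))
  [6] S(add(add(mul(SZ, SZ), mul(SZ, SZ)), mul(SZ, add(mul(SSZ, SZ), mul(SZ, SZ)))))
  [7] S(add(add(add(SZ, mul(Z, SZ)), mul(SZ, SZ)), mul(SZ, add(mul(SSZ, SZ), mul(SZ, SZ)))))
  [8] S(add(add(S(add(Z, mul(Z, SZ))), mul(SZ, SZ)), mul(SZ, add(mul(SSZ, SZ), mul(SZ, SZ)))))
  [9] S(add(S(add(add(Z, mul(Z, SZ)), mul(SZ, SZ))), mul(SZ, add(mul(SSZ, SZ), mul(SZ, SZ)))))
  [10] S(S(add(add(add(Z, mul(Z, SZ)), mul(SZ, SZ)), mul(SZ, add(mul(SSZ, SZ), mul(SZ, SZ))))))
  [11] S(S(add(add(mul(Z, SZ), mul(SZ, SZ)), mul(SZ, add(mul(SSZ, SZ), mul(SZ, SZ))))))
  [12] S(S(add(add(Z, mul(SZ, SZ)), mul(SZ, add(mul(SSZ, SZ), mul(SZ, SZ))))))
  [13] S(S(add(mul(SZ, SZ), mul(SZ, add(mul(SSZ, SZ), mul(SZ, SZ))))))
  [14] S(S(add(add(SZ, mul(Z, SZ)), mul(SZ, add(mul(SSZ, SZ), mul(SZ, SZ))))))
  [15] S(S(add(S(add(Z, mul(Z, SZ))), mul(SZ, add(mul(SSZ, SZ), mul(SZ, SZ))))))
  [16] S(S(S(add(add(Z, mul(Z, SZ)), mul(SZ, add(mul(SSZ, SZ), mul(SZ, SZ)))))))
  [17] S(S(S(add(mul(Z, SZ), mul(SZ, add(mul(SSZ, SZ), mul(SZ, SZ)))))))
  [18] S(S(S(add(Z, mul(SZ, add(mul(SSZ, SZ), mul(SZ, SZ)))))))
  [19] S(S(S(mul(SZ, add(mul(SSZ, SZ), mul(SZ, SZ))))))
  [20] S(S(S(add(add(mul(SSZ, SZ), mul(SZ, SZ)), mul(Z, add(mul(SSZ, SZ), mul(SZ, SZ)))))))
  [21] S(S(S(add(add(add(SZ, mul(SZ, SZ)), mul(SZ, SZ)), mul(Z, add(mul(SSZ, SZ), mul(SZ, SZ)))))))
  [22] S(S(S(add(add(S(add(Z, mul(SZ, SZ))), mul(SZ, SZ)), mul(Z, add(mul(SSZ, SZ), mul(SZ, SZ)))))))
  [23] S(S(S(add(S(add(add(Z, mul(SZ, SZ)), mul(SZ, SZ))), mul(Z, add(mul(SSZ, SZ), mul(SZ, SZ)))))))
  [24] S(S(S(S(add(add(add(Z, mul(SZ, SZ)), mul(SZ, SZ)), mul(Z, add(mul(SSZ, SZ), mul(SZ, SZ))))))))
  [25] S(S(S(S(add(add(mul(SZ, SZ), mul(SZ, SZ)), mul(Z, add(mul(SSZ, SZ), mul(SZ, SZ))))))))
  [26] S(S(S(S(add(add(add(SZ, mul(Z, SZ)), mul(SZ, SZ)), mul(Z, add(mul(SSZ, SZ), mul(SZ, SZ))))))))
  [27] S(S(S(S(add(add(S(add(Z, mul(Z, SZ))), mul(SZ, SZ)), mul(Z, add(mul(SSZ, SZ), mul(SZ, SZ))))))))
  [28] S(S(S(S(add(S(add(add(Z, mul(Z, SZ)), mul(SZ, SZ))), mul(Z, add(mul(SSZ, SZ), mul(SZ, SZ))))))))
  [29] S(S(S(S(S(add(add(add(Z, mul(Z, SZ)), mul(SZ, SZ)), mul(Z, add(mul(SSZ, SZ), mul(SZ, SZ)))))))))
  [30] S(S(S(S(S(add(add(mul(Z, SZ), mul(SZ, SZ)), mul(Z, add(mul(SSZ, SZ), mul(SZ, SZ)))))))))
  [31] S(S(S(S(S(add(add(Z, mul(SZ, SZ)), mul(Z, add(mul(SSZ, SZ), mul(SZ, SZ)))))))))
  [32] S(S(S(S(S(add(mul(SZ, SZ), mul(Z, add(mul(SSZ, SZ), mul(SZ, SZ)))))))))
  [33] S(S(S(S(S(add(add(SZ, mul(Z, SZ)), mul(Z, add(mul(SSZ, SZ), mul(SZ, SZ)))))))))
  [34] S(S(S(S(S(add(S(add(Z, mul(Z, SZ))), mul(Z, add(mul(SSZ, SZ), mul(SZ, SZ)))))))))
  [35] S(S(S(S(S(S(add(add(Z, mul(Z, SZ)), mul(Z, add(mul(SSZ, SZ), mul(SZ, SZ))))))))))
  [36] S(S(S(S(S(S(add(mul(Z, SZ), mul(Z, add(mul(SSZ, SZ), mul(SZ, SZ))))))))))
  [37] S(S(S(S(S(S(add(Z, mul(Z, add(mul(SSZ, SZ), mul(SZ, SZ))))))))))
  [38] S(S(S(S(S(S(mul(Z, add(mul(SSZ, SZ), mul(SZ, SZ)))))))))
  [39] S^6(Z)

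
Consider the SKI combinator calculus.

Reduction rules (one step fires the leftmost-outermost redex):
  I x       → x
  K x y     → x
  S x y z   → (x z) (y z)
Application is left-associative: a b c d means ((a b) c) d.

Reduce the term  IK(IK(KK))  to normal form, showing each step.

  start: IK(IK(KK))
  →1  K(IK(KK))
  →2  K(K(KK))

Answer: normal form = K(K(KK))  (in 2 steps)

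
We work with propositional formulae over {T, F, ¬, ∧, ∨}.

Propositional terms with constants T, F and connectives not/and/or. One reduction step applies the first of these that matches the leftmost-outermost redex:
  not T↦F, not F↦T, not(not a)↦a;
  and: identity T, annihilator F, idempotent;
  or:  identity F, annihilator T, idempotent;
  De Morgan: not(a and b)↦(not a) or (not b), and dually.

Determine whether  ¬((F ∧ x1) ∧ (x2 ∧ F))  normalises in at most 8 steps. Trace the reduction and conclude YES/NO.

Answer: YES — reaches normal form T in 5 ≤ 8 steps

Reduction:
  start: ¬((F ∧ x1) ∧ (x2 ∧ F))
  step 1: ¬(F ∧ x1) ∨ ¬(x2 ∧ F)
  step 2: (¬F ∨ ¬x1) ∨ ¬(x2 ∧ F)
  step 3: (T ∨ ¬x1) ∨ ¬(x2 ∧ F)
  step 4: T ∨ ¬(x2 ∧ F)
  step 5: T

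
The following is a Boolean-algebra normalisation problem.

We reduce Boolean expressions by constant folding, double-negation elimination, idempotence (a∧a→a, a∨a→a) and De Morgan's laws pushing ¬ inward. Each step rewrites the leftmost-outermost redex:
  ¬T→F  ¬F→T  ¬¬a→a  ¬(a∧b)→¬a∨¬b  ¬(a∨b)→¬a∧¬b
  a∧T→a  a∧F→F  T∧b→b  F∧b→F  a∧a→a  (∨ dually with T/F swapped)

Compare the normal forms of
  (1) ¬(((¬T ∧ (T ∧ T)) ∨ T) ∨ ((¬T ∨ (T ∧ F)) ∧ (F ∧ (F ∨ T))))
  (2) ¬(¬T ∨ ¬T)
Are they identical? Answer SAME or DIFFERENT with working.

Answer: DIFFERENT — A ⇓ F, B ⇓ T

Reduction:
Term A:
  start: ¬(((¬T ∧ (T ∧ T)) ∨ T) ∨ ((¬T ∨ (T ∧ F)) ∧ (F ∧ (F ∨ T))))
  [1] ¬((¬T ∧ (T ∧ T)) ∨ T) ∧ ¬((¬T ∨ (T ∧ F)) ∧ (F ∧ (F ∨ T)))
  [2] (¬(¬T ∧ (T ∧ T)) ∧ ¬T) ∧ ¬((¬T ∨ (T ∧ F)) ∧ (F ∧ (F ∨ T)))
  [3] ((¬¬T ∨ ¬(T ∧ T)) ∧ ¬T) ∧ ¬((¬T ∨ (T ∧ F)) ∧ (F ∧ (F ∨ T)))
  [4] ((T ∨ ¬(T ∧ T)) ∧ ¬T) ∧ ¬((¬T ∨ (T ∧ F)) ∧ (F ∧ (F ∨ T)))
  [5] (T ∧ ¬T) ∧ ¬((¬T ∨ (T ∧ F)) ∧ (F ∧ (F ∨ T)))
  [6] ¬T ∧ ¬((¬T ∨ (T ∧ F)) ∧ (F ∧ (F ∨ T)))
  [7] F ∧ ¬((¬T ∨ (T ∧ F)) ∧ (F ∧ (F ∨ T)))
  [8] F

Term B:
  start: ¬(¬T ∨ ¬T)
  [1] ¬¬T ∧ ¬¬T
  [2] ¬¬T
  [3] T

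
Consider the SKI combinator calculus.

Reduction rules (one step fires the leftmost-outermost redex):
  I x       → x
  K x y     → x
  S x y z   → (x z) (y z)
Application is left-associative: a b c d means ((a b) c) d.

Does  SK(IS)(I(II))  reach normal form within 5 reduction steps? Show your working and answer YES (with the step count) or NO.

Answer: YES — reaches normal form I in 4 ≤ 5 steps

Derivation:
  start: SK(IS)(I(II))
  step 1: K(I(II))(IS(I(II)))
  step 2: I(II)
  step 3: II
  step 4: I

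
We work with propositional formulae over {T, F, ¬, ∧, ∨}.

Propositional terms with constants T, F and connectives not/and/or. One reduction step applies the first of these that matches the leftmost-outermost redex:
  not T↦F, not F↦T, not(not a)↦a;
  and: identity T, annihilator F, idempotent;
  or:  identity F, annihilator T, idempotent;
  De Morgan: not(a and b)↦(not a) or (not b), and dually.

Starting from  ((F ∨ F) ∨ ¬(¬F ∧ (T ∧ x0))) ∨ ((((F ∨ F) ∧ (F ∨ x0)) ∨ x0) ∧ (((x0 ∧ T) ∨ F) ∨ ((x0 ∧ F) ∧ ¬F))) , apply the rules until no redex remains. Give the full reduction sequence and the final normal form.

Answer: normal form = ¬x0 ∨ x0  (in 17 steps)

Derivation:
  start: ((F ∨ F) ∨ ¬(¬F ∧ (T ∧ x0))) ∨ ((((F ∨ F) ∧ (F ∨ x0)) ∨ x0) ∧ (((x0 ∧ T) ∨ F) ∨ ((x0 ∧ F) ∧ ¬F)))
  step 1: (F ∨ ¬(¬F ∧ (T ∧ x0))) ∨ ((((F ∨ F) ∧ (F ∨ x0)) ∨ x0) ∧ (((x0 ∧ T) ∨ F) ∨ ((x0 ∧ F) ∧ ¬F)))
  step 2: ¬(¬F ∧ (T ∧ x0)) ∨ ((((F ∨ F) ∧ (F ∨ x0)) ∨ x0) ∧ (((x0 ∧ T) ∨ F) ∨ ((x0 ∧ F) ∧ ¬F)))
  step 3: (¬¬F ∨ ¬(T ∧ x0)) ∨ ((((F ∨ F) ∧ (F ∨ x0)) ∨ x0) ∧ (((x0 ∧ T) ∨ F) ∨ ((x0 ∧ F) ∧ ¬F)))
  step 4: (F ∨ ¬(T ∧ x0)) ∨ ((((F ∨ F) ∧ (F ∨ x0)) ∨ x0) ∧ (((x0 ∧ T) ∨ F) ∨ ((x0 ∧ F) ∧ ¬F)))
  step 5: ¬(T ∧ x0) ∨ ((((F ∨ F) ∧ (F ∨ x0)) ∨ x0) ∧ (((x0 ∧ T) ∨ F) ∨ ((x0 ∧ F) ∧ ¬F)))
  step 6: (¬T ∨ ¬x0) ∨ ((((F ∨ F) ∧ (F ∨ x0)) ∨ x0) ∧ (((x0 ∧ T) ∨ F) ∨ ((x0 ∧ F) ∧ ¬F)))
  step 7: (F ∨ ¬x0) ∨ ((((F ∨ F) ∧ (F ∨ x0)) ∨ x0) ∧ (((x0 ∧ T) ∨ F) ∨ ((x0 ∧ F) ∧ ¬F)))
  step 8: ¬x0 ∨ ((((F ∨ F) ∧ (F ∨ x0)) ∨ x0) ∧ (((x0 ∧ T) ∨ F) ∨ ((x0 ∧ F) ∧ ¬F)))
  step 9: ¬x0 ∨ (((F ∧ (F ∨ x0)) ∨ x0) ∧ (((x0 ∧ T) ∨ F) ∨ ((x0 ∧ F) ∧ ¬F)))
  step 10: ¬x0 ∨ ((F ∨ x0) ∧ (((x0 ∧ T) ∨ F) ∨ ((x0 ∧ F) ∧ ¬F)))
  step 11: ¬x0 ∨ (x0 ∧ (((x0 ∧ T) ∨ F) ∨ ((x0 ∧ F) ∧ ¬F)))
  step 12: ¬x0 ∨ (x0 ∧ ((x0 ∧ T) ∨ ((x0 ∧ F) ∧ ¬F)))
  step 13: ¬x0 ∨ (x0 ∧ (x0 ∨ ((x0 ∧ F) ∧ ¬F)))
  step 14: ¬x0 ∨ (x0 ∧ (x0 ∨ (F ∧ ¬F)))
  step 15: ¬x0 ∨ (x0 ∧ (x0 ∨ F))
  step 16: ¬x0 ∨ (x0 ∧ x0)
  step 17: ¬x0 ∨ x0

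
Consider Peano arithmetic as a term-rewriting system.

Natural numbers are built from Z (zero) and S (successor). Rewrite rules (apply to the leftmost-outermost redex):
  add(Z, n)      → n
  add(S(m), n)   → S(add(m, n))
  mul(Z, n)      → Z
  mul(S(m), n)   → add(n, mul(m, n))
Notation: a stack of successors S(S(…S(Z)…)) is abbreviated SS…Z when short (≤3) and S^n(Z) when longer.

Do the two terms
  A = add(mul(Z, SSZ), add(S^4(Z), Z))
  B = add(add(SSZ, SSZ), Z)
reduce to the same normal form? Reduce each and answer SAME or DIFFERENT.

Answer: SAME — A ⇓ S^4(Z), B ⇓ S^4(Z)

Working:
Term A:
  start: add(mul(Z, SSZ), add(S^4(Z), Z))
  →1  add(Z, add(S^4(Z), Z))
  →2  add(S^4(Z), Z)
  →3  S(add(SSSZ, Z))
  →4  S(S(add(SSZ, Z)))
  →5  S(S(S(add(SZ, Z))))
  →6  S(S(S(S(add(Z, Z)))))
  →7  S^4(Z)

Term B:
  start: add(add(SSZ, SSZ), Z)
  →1  add(S(add(SZ, SSZ)), Z)
  →2  S(add(add(SZ, SSZ), Z))
  →3  S(add(S(add(Z, SSZ)), Z))
  →4  S(S(add(add(Z, SSZ), Z)))
  →5  S(S(add(SSZ, Z)))
  →6  S(S(S(add(SZ, Z))))
  →7  S(S(S(S(add(Z, Z)))))
  →8  S^4(Z)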